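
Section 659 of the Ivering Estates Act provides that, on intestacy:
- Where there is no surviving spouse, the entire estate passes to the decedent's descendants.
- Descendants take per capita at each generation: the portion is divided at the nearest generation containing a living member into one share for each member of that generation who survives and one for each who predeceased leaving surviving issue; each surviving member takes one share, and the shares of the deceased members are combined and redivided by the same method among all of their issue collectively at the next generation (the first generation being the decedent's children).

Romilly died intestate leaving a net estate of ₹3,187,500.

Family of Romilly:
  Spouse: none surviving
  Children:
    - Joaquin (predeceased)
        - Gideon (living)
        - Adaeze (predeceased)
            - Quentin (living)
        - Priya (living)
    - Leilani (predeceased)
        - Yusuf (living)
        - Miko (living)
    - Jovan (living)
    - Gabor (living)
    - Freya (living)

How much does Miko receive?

Miko receives ₹255,000.

The entire ₹3,187,500 passes to the descendants.
That amount (₹3,187,500) is divided at the children's generation into 5 shares of ₹637,500. Jovan, Gabor, and Freya each take ₹637,500. The 2 shares of the deceased (Joaquin and Leilani) are combined into a pool of ₹1,275,000.
That pool (₹1,275,000) is divided at the grandchildren's generation into 5 shares of ₹255,000. Gideon, Priya, Yusuf, and Miko each take ₹255,000. The remaining share for the deceased Adaeze (₹255,000) is carried to the next generation.
That pool (₹255,000) passes entirely to Quentin, the sole taker at the great-grandchildren's generation.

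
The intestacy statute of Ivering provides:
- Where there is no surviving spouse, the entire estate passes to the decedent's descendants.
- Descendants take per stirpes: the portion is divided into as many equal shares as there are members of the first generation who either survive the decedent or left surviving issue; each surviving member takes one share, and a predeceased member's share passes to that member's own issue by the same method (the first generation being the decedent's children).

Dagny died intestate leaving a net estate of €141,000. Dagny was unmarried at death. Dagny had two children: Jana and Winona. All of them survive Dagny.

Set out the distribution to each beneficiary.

The entire €141,000 passes to the descendants.
That amount (€141,000) is divided into 2 shares of €70,500: Jana and Winona each take €70,500.

Jana: €70,500; Winona: €70,500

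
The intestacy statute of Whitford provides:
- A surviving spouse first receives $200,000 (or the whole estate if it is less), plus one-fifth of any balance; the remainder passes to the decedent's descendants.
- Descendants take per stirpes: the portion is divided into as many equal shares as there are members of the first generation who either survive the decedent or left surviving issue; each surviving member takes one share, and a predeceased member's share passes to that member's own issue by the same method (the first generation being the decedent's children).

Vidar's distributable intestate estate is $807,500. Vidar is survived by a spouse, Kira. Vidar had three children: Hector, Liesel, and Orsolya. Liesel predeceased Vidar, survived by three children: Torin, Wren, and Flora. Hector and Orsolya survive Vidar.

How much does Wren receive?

Kira first takes $200,000, leaving a balance of $607,500. Kira then takes one-fifth of the balance ($121,500), for a total of $321,500. The remaining $486,000 passes to the descendants.
The descendants' portion ($486,000) is divided into 3 shares of $162,000: Hector and Orsolya each take $162,000; Liesel's $162,000 share passes to Liesel's issue.
Liesel's share ($162,000) is divided into 3 shares of $54,000: Torin, Wren, and Flora each take $54,000.

Wren receives $54,000.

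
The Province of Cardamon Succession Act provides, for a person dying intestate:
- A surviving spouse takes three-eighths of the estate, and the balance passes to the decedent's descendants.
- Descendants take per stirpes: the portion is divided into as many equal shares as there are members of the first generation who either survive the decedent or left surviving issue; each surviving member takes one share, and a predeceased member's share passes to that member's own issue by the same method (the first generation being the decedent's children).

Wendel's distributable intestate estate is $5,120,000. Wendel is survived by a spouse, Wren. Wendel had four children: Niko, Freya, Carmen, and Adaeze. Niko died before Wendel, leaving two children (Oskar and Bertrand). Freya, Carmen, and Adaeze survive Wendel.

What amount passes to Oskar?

Wren takes three-eighths of $5,120,000 = $1,920,000. The remaining $3,200,000 passes to the descendants.
The descendants' portion ($3,200,000) is divided into 4 shares of $800,000: Freya, Carmen, and Adaeze each take $800,000; Niko's $800,000 share passes to Niko's issue.
Niko's share ($800,000) is divided into 2 shares of $400,000: Oskar and Bertrand each take $400,000.

Oskar receives $400,000.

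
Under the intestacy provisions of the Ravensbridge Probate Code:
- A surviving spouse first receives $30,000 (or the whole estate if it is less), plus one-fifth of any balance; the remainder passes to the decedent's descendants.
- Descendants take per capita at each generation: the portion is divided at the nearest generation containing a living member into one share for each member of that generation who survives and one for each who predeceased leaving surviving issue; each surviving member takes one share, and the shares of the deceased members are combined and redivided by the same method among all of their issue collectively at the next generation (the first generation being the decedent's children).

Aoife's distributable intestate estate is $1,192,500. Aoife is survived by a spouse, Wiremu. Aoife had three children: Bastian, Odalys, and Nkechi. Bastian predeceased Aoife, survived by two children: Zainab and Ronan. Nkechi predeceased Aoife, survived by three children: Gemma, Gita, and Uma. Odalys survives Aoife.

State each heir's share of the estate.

Wiremu first takes $30,000, leaving a balance of $1,162,500. Wiremu then takes one-fifth of the balance ($232,500), for a total of $262,500. The remaining $930,000 passes to the descendants.
The descendants' portion ($930,000) is divided at the children's generation into 3 shares of $310,000. Odalys takes $310,000. The 2 shares of the deceased (Bastian and Nkechi) are combined into a pool of $620,000.
That pool ($620,000) is divided at the grandchildren's generation equally among Zainab, Ronan, Gemma, Gita, and Uma: $124,000 each.

Wiremu: $262,500; Zainab: $124,000; Ronan: $124,000; Odalys: $310,000; Gemma: $124,000; Gita: $124,000; Uma: $124,000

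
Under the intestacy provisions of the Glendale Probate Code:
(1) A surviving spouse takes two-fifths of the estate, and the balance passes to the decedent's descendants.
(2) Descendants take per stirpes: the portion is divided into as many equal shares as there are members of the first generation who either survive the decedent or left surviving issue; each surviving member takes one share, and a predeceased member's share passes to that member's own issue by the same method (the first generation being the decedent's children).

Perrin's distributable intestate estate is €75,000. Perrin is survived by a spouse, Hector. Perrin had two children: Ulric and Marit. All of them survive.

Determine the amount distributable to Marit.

Hector takes two-fifths of €75,000 = €30,000. The remaining €45,000 passes to the descendants.
The descendants' portion (€45,000) is divided into 2 shares of €22,500: Ulric and Marit each take €22,500.

Marit receives €22,500.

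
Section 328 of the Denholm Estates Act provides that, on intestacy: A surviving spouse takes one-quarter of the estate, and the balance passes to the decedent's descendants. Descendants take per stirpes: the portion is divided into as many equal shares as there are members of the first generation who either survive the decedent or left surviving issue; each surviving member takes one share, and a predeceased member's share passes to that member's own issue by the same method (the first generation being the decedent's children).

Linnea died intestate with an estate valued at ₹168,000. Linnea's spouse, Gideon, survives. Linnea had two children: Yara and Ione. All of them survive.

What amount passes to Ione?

Ione receives ₹63,000.

Gideon takes one-quarter of ₹168,000 = ₹42,000. The remaining ₹126,000 passes to the descendants.
The descendants' portion (₹126,000) is divided into 2 shares of ₹63,000: Yara and Ione each take ₹63,000.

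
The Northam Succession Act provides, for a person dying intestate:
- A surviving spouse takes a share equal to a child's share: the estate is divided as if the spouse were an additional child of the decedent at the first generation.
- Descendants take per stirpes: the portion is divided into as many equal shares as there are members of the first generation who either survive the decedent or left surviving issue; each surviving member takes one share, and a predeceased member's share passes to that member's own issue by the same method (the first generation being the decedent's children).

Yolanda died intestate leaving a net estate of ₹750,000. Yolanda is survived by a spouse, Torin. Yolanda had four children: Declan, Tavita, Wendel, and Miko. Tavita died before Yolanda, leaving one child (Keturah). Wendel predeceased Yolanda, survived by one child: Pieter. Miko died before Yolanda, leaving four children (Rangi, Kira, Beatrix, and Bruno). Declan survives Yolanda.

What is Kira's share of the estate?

Kira receives ₹37,500.

The spouse counts as an additional share at the children's level, so there are 5 primary shares of ₹150,000. Torin takes one such share (₹150,000).
The children's combined portion (₹600,000) is divided into 4 shares of ₹150,000: Declan takes ₹150,000; Tavita's ₹150,000 share passes to Tavita's issue; Wendel's ₹150,000 share passes to Wendel's issue; Miko's ₹150,000 share passes to Miko's issue.
Tavita's share (₹150,000) passes entirely to Keturah.
Wendel's share (₹150,000) passes entirely to Pieter.
Miko's share (₹150,000) is divided into 4 shares of ₹37,500: Rangi, Kira, Beatrix, and Bruno each take ₹37,500.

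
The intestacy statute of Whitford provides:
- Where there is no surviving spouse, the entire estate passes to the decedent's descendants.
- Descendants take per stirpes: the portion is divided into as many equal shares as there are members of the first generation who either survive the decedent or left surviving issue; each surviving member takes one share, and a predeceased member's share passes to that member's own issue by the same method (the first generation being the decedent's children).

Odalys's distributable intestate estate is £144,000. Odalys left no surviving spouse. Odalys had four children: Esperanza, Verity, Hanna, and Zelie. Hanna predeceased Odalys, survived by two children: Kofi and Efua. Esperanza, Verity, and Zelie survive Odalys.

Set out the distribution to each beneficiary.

The entire £144,000 passes to the descendants.
That amount (£144,000) is divided into 4 shares of £36,000: Esperanza, Verity, and Zelie each take £36,000; Hanna's £36,000 share passes to Hanna's issue.
Hanna's share (£36,000) is divided into 2 shares of £18,000: Kofi and Efua each take £18,000.

Esperanza: £36,000; Verity: £36,000; Kofi: £18,000; Efua: £18,000; Zelie: £36,000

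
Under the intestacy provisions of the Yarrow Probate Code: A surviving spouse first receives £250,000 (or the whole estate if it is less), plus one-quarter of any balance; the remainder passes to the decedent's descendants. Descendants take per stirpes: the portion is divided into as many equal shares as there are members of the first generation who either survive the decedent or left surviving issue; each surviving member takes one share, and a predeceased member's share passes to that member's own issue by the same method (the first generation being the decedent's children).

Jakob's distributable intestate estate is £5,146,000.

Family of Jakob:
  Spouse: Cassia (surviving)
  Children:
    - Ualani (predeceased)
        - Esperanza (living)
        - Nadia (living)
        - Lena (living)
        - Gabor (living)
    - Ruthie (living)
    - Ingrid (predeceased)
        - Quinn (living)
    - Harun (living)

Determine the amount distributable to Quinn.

Cassia first takes £250,000, leaving a balance of £4,896,000. Cassia then takes one-quarter of the balance (£1,224,000), for a total of £1,474,000. The remaining £3,672,000 passes to the descendants.
The descendants' portion (£3,672,000) is divided into 4 shares of £918,000: Ruthie and Harun each take £918,000; Ualani's £918,000 share passes to Ualani's issue; Ingrid's £918,000 share passes to Ingrid's issue.
Ualani's share (£918,000) is divided into 4 shares of £229,500: Esperanza, Nadia, Lena, and Gabor each take £229,500.
Ingrid's share (£918,000) passes entirely to Quinn.

Quinn receives £918,000.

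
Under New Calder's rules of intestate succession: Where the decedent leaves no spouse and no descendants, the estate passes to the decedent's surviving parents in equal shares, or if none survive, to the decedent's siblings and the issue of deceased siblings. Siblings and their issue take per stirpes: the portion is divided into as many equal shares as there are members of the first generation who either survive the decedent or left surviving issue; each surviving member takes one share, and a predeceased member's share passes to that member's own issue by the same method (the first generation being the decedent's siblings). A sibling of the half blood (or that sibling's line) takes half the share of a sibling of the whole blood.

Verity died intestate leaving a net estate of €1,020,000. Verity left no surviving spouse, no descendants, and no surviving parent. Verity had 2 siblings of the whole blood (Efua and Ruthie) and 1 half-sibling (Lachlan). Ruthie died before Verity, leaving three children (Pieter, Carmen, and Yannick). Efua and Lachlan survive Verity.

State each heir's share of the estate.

Efua: €408,000; Pieter: €136,000; Carmen: €136,000; Yannick: €136,000; Lachlan: €204,000

The entire €1,020,000 passes to the siblings and their issue.
Counting each half-blood sibling's line as half a unit, there are 5/2 units in €1,020,000, so one unit is €408,000. Whole-blood lines (Efua and Ruthie) take €408,000 each; half-blood lines (Lachlan) take €204,000 each.
Ruthie's share (€408,000) is divided into 3 shares of €136,000: Pieter, Carmen, and Yannick each take €136,000.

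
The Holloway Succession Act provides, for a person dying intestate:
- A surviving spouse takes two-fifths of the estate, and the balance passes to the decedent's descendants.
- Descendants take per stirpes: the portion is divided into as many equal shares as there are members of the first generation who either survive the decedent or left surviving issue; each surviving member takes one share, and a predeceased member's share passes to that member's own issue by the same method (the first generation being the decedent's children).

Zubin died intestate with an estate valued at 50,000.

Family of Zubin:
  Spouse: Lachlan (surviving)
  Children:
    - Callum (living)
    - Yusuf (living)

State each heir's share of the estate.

Lachlan takes two-fifths of 50,000 = 20,000. The remaining 30,000 passes to the descendants.
The descendants' portion (30,000) is divided into 2 shares of 15,000: Callum and Yusuf each take 15,000.

Lachlan: 20,000; Callum: 15,000; Yusuf: 15,000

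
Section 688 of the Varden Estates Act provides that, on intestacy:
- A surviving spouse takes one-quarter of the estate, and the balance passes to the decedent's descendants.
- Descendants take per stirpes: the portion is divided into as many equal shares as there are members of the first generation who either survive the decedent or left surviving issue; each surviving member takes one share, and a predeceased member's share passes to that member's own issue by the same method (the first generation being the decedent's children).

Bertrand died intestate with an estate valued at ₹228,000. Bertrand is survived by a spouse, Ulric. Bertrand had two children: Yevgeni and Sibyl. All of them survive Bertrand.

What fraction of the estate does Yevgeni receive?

Yevgeni receives 3/8 of the estate.

Ulric takes one-quarter of ₹228,000 = ₹57,000. The remaining ₹171,000 passes to the descendants.
The descendants' portion (₹171,000) is divided into 2 shares of ₹85,500: Yevgeni and Sibyl each take ₹85,500.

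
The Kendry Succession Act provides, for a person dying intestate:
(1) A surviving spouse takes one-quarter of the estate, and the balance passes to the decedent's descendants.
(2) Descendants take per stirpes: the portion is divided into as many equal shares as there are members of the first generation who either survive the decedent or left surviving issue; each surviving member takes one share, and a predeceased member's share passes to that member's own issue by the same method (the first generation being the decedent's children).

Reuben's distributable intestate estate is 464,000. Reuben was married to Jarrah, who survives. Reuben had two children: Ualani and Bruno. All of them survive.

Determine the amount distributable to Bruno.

Jarrah takes one-quarter of 464,000 = 116,000. The remaining 348,000 passes to the descendants.
The descendants' portion (348,000) is divided into 2 shares of 174,000: Ualani and Bruno each take 174,000.

Bruno receives 174,000.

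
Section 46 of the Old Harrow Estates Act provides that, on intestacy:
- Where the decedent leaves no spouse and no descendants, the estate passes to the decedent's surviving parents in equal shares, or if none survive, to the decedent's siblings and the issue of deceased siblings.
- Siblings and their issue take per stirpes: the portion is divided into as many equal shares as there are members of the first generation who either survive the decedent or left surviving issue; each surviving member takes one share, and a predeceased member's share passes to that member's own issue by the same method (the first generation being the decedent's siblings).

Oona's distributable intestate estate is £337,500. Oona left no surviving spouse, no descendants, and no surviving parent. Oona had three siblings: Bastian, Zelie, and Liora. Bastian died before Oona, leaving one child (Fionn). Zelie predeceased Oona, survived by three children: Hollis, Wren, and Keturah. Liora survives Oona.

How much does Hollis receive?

The entire £337,500 passes to the siblings and their issue.
That amount (£337,500) is divided into 3 shares of £112,500: Liora takes £112,500; Bastian's £112,500 share passes to Bastian's issue; Zelie's £112,500 share passes to Zelie's issue.
Bastian's share (£112,500) passes entirely to Fionn.
Zelie's share (£112,500) is divided into 3 shares of £37,500: Hollis, Wren, and Keturah each take £37,500.

Hollis receives £37,500.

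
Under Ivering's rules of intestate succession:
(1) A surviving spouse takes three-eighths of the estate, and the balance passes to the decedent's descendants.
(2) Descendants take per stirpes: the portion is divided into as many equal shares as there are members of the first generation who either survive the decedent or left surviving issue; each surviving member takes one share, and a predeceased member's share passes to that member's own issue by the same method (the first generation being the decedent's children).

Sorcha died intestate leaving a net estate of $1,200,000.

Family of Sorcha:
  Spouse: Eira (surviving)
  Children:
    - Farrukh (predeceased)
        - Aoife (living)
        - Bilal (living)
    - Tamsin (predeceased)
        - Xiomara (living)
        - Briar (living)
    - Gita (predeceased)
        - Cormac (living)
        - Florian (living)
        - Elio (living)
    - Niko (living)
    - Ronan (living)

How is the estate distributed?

Eira: $450,000; Aoife: $75,000; Bilal: $75,000; Xiomara: $75,000; Briar: $75,000; Cormac: $50,000; Florian: $50,000; Elio: $50,000; Niko: $150,000; Ronan: $150,000

Eira takes three-eighths of $1,200,000 = $450,000. The remaining $750,000 passes to the descendants.
The descendants' portion ($750,000) is divided into 5 shares of $150,000: Niko and Ronan each take $150,000; Farrukh's $150,000 share passes to Farrukh's issue; Tamsin's $150,000 share passes to Tamsin's issue; Gita's $150,000 share passes to Gita's issue.
Farrukh's share ($150,000) is divided into 2 shares of $75,000: Aoife and Bilal each take $75,000.
Tamsin's share ($150,000) is divided into 2 shares of $75,000: Xiomara and Briar each take $75,000.
Gita's share ($150,000) is divided into 3 shares of $50,000: Cormac, Florian, and Elio each take $50,000.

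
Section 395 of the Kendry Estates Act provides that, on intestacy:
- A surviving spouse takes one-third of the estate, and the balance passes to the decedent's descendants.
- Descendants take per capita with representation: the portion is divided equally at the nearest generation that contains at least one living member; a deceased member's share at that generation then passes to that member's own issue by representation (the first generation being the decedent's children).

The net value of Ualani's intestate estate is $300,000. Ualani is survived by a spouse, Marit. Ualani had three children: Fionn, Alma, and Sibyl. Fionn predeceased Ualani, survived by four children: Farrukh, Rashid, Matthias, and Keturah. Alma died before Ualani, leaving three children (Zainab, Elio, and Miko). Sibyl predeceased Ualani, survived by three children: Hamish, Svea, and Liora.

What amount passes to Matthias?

Matthias receives $20,000.

Marit takes one-third of $300,000 = $100,000. The remaining $200,000 passes to the descendants.
No child survives, so the initial division is made at the grandchildren's generation.
The descendants' portion ($200,000) is divided into 10 shares of $20,000: Farrukh, Rashid, Matthias, Keturah, Zainab, Elio, Miko, Hamish, Svea, and Liora each take $20,000.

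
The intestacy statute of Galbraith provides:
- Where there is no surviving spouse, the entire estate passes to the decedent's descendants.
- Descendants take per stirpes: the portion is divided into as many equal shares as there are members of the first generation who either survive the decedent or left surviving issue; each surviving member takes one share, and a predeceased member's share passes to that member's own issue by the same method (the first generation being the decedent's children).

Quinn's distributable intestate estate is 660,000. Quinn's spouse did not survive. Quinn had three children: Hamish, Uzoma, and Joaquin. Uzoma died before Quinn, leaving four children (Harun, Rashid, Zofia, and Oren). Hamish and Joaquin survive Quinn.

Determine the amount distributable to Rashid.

Rashid receives 55,000.

The entire 660,000 passes to the descendants.
That amount (660,000) is divided into 3 shares of 220,000: Hamish and Joaquin each take 220,000; Uzoma's 220,000 share passes to Uzoma's issue.
Uzoma's share (220,000) is divided into 4 shares of 55,000: Harun, Rashid, Zofia, and Oren each take 55,000.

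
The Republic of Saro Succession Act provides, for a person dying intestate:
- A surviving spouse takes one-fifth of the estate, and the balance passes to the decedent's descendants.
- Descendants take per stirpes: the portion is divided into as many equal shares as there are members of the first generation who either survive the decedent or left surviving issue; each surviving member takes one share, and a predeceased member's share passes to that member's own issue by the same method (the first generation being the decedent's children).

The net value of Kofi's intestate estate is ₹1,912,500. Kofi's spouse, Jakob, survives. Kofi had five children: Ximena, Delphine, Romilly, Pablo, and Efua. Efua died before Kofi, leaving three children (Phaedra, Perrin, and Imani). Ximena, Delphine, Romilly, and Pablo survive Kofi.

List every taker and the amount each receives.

Jakob takes one-fifth of ₹1,912,500 = ₹382,500. The remaining ₹1,530,000 passes to the descendants.
The descendants' portion (₹1,530,000) is divided into 5 shares of ₹306,000: Ximena, Delphine, Romilly, and Pablo each take ₹306,000; Efua's ₹306,000 share passes to Efua's issue.
Efua's share (₹306,000) is divided into 3 shares of ₹102,000: Phaedra, Perrin, and Imani each take ₹102,000.

Jakob: ₹382,500; Ximena: ₹306,000; Delphine: ₹306,000; Romilly: ₹306,000; Pablo: ₹306,000; Phaedra: ₹102,000; Perrin: ₹102,000; Imani: ₹102,000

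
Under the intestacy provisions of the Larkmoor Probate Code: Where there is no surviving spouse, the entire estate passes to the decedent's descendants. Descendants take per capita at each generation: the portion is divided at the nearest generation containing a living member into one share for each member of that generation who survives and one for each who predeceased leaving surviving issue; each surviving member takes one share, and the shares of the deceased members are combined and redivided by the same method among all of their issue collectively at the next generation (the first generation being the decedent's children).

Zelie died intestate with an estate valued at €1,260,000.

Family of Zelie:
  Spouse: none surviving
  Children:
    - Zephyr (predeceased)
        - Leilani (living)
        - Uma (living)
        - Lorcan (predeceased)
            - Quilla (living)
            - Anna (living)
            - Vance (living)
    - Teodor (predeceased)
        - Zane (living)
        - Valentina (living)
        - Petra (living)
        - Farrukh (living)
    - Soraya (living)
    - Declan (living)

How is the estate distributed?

Leilani: €90,000; Uma: €90,000; Quilla: €30,000; Anna: €30,000; Vance: €30,000; Zane: €90,000; Valentina: €90,000; Petra: €90,000; Farrukh: €90,000; Soraya: €315,000; Declan: €315,000

The entire €1,260,000 passes to the descendants.
That amount (€1,260,000) is divided at the children's generation into 4 shares of €315,000. Soraya and Declan each take €315,000. The 2 shares of the deceased (Zephyr and Teodor) are combined into a pool of €630,000.
That pool (€630,000) is divided at the grandchildren's generation into 7 shares of €90,000. Leilani, Uma, Zane, Valentina, Petra, and Farrukh each take €90,000. The remaining share for the deceased Lorcan (€90,000) is carried to the next generation.
That pool (€90,000) is divided at the great-grandchildren's generation equally among Quilla, Anna, and Vance: €30,000 each.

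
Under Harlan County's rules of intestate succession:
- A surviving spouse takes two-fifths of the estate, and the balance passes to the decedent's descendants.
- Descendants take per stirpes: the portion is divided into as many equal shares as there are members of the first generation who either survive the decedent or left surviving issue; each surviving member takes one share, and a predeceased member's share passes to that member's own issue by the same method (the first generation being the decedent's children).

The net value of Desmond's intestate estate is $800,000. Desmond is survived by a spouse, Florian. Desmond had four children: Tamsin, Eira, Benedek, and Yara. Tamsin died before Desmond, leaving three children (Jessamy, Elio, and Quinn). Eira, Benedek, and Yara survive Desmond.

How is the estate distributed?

Florian: $320,000; Jessamy: $40,000; Elio: $40,000; Quinn: $40,000; Eira: $120,000; Benedek: $120,000; Yara: $120,000

Florian takes two-fifths of $800,000 = $320,000. The remaining $480,000 passes to the descendants.
The descendants' portion ($480,000) is divided into 4 shares of $120,000: Eira, Benedek, and Yara each take $120,000; Tamsin's $120,000 share passes to Tamsin's issue.
Tamsin's share ($120,000) is divided into 3 shares of $40,000: Jessamy, Elio, and Quinn each take $40,000.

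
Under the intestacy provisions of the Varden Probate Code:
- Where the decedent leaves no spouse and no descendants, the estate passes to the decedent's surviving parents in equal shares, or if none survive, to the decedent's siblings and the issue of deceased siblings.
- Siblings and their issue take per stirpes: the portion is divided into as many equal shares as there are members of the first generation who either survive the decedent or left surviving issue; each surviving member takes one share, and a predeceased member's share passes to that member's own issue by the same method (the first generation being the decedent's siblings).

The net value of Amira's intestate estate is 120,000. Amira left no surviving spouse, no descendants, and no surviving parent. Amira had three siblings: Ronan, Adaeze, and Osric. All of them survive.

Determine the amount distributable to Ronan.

Ronan receives 40,000.

The entire 120,000 passes to the siblings and their issue.
That amount (120,000) is divided into 3 shares of 40,000: Ronan, Adaeze, and Osric each take 40,000.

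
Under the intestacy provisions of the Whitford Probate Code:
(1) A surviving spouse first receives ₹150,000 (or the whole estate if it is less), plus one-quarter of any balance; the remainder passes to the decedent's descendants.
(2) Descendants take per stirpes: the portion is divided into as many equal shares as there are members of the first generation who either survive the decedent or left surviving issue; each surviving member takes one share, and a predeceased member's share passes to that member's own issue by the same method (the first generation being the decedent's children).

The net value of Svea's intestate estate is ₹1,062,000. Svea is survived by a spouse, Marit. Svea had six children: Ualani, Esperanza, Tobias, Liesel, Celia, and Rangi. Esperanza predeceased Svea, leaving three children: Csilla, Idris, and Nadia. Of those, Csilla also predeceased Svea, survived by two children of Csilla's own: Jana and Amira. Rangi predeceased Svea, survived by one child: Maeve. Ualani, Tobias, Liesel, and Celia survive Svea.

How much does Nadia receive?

Marit first takes ₹150,000, leaving a balance of ₹912,000. Marit then takes one-quarter of the balance (₹228,000), for a total of ₹378,000. The remaining ₹684,000 passes to the descendants.
The descendants' portion (₹684,000) is divided into 6 shares of ₹114,000: Ualani, Tobias, Liesel, and Celia each take ₹114,000; Esperanza's ₹114,000 share passes to Esperanza's issue; Rangi's ₹114,000 share passes to Rangi's issue.
Esperanza's share (₹114,000) is divided into 3 shares of ₹38,000: Idris and Nadia each take ₹38,000; Csilla's ₹38,000 share passes to Csilla's issue.
Csilla's share (₹38,000) is divided into 2 shares of ₹19,000: Jana and Amira each take ₹19,000.
Rangi's share (₹114,000) passes entirely to Maeve.

Nadia receives ₹38,000.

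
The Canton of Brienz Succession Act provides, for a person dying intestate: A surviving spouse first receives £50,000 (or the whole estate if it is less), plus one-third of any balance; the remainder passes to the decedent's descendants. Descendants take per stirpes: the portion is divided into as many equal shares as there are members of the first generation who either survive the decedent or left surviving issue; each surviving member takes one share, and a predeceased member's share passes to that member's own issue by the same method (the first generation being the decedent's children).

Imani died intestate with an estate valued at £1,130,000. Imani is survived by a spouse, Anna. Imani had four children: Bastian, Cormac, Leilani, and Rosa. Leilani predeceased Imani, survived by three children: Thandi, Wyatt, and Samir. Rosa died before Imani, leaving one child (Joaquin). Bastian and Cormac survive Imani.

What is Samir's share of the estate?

Samir receives £60,000.

Anna first takes £50,000, leaving a balance of £1,080,000. Anna then takes one-third of the balance (£360,000), for a total of £410,000. The remaining £720,000 passes to the descendants.
The descendants' portion (£720,000) is divided into 4 shares of £180,000: Bastian and Cormac each take £180,000; Leilani's £180,000 share passes to Leilani's issue; Rosa's £180,000 share passes to Rosa's issue.
Leilani's share (£180,000) is divided into 3 shares of £60,000: Thandi, Wyatt, and Samir each take £60,000.
Rosa's share (£180,000) passes entirely to Joaquin.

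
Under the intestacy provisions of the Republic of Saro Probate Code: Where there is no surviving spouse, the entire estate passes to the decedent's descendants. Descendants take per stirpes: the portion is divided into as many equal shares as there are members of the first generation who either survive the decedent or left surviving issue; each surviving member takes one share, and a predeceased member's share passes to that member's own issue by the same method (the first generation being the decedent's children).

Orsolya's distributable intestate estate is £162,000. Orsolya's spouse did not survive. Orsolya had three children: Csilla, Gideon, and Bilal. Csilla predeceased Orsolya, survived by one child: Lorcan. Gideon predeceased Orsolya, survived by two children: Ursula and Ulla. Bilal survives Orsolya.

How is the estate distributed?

Lorcan: £54,000; Ursula: £27,000; Ulla: £27,000; Bilal: £54,000

The entire £162,000 passes to the descendants.
That amount (£162,000) is divided into 3 shares of £54,000: Bilal takes £54,000; Csilla's £54,000 share passes to Csilla's issue; Gideon's £54,000 share passes to Gideon's issue.
Csilla's share (£54,000) passes entirely to Lorcan.
Gideon's share (£54,000) is divided into 2 shares of £27,000: Ursula and Ulla each take £27,000.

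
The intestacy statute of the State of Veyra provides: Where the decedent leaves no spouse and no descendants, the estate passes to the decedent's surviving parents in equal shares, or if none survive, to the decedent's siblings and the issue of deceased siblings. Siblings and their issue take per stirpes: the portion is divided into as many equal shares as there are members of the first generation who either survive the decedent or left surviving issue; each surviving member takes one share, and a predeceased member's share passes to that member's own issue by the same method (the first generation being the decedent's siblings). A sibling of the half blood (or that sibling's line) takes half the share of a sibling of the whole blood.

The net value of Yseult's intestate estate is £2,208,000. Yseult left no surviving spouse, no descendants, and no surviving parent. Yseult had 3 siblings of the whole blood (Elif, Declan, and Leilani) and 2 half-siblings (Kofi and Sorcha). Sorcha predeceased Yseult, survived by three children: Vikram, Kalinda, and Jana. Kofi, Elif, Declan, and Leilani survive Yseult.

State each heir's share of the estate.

The entire £2,208,000 passes to the siblings and their issue.
Counting each half-blood sibling's line as half a unit, there are 4 units in £2,208,000, so one unit is £552,000. Whole-blood lines (Elif, Declan, and Leilani) take £552,000 each; half-blood lines (Kofi and Sorcha) take £276,000 each.
Sorcha's share (£276,000) is divided into 3 shares of £92,000: Vikram, Kalinda, and Jana each take £92,000.

Kofi: £276,000; Elif: £552,000; Vikram: £92,000; Kalinda: £92,000; Jana: £92,000; Declan: £552,000; Leilani: £552,000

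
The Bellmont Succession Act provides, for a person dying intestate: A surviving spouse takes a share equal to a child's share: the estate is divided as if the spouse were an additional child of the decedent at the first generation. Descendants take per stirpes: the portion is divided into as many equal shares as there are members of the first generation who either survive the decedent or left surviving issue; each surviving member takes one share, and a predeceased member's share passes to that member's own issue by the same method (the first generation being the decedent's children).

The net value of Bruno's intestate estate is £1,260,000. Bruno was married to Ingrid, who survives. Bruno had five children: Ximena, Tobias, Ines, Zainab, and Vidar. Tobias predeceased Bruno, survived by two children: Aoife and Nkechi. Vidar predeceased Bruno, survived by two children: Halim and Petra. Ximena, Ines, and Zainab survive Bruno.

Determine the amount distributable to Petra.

Petra receives £105,000.

The spouse counts as an additional share at the children's level, so there are 6 primary shares of £210,000. Ingrid takes one such share (£210,000).
The children's combined portion (£1,050,000) is divided into 5 shares of £210,000: Ximena, Ines, and Zainab each take £210,000; Tobias's £210,000 share passes to Tobias's issue; Vidar's £210,000 share passes to Vidar's issue.
Tobias's share (£210,000) is divided into 2 shares of £105,000: Aoife and Nkechi each take £105,000.
Vidar's share (£210,000) is divided into 2 shares of £105,000: Halim and Petra each take £105,000.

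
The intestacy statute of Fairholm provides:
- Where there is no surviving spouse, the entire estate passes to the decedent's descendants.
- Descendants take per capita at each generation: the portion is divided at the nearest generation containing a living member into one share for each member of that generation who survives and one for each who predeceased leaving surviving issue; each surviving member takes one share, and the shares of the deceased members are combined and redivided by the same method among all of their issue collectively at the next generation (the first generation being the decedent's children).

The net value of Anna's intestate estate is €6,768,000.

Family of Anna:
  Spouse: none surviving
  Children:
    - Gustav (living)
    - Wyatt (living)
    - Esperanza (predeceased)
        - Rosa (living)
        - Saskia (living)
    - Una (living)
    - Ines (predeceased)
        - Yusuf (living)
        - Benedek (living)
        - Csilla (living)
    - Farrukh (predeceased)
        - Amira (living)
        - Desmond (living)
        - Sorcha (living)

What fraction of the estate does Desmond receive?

The entire €6,768,000 passes to the descendants.
That amount (€6,768,000) is divided at the children's generation into 6 shares of €1,128,000. Gustav, Wyatt, and Una each take €1,128,000. The 3 shares of the deceased (Esperanza, Ines, and Farrukh) are combined into a pool of €3,384,000.
That pool (€3,384,000) is divided at the grandchildren's generation equally among Rosa, Saskia, Yusuf, Benedek, Csilla, Amira, Desmond, and Sorcha: €423,000 each.

Desmond receives 1/16 of the estate.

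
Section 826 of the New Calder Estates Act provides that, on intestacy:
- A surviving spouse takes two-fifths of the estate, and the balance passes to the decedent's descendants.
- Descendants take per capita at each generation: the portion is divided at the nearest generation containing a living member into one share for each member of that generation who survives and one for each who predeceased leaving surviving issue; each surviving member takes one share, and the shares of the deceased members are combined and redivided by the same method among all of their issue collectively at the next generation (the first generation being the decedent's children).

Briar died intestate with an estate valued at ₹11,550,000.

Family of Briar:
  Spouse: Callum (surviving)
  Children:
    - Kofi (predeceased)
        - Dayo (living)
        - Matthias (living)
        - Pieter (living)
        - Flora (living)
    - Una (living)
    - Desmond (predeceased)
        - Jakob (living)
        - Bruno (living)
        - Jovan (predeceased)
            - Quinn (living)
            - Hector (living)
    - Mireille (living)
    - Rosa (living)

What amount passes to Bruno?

Callum takes two-fifths of ₹11,550,000 = ₹4,620,000. The remaining ₹6,930,000 passes to the descendants.
The descendants' portion (₹6,930,000) is divided at the children's generation into 5 shares of ₹1,386,000. Una, Mireille, and Rosa each take ₹1,386,000. The 2 shares of the deceased (Kofi and Desmond) are combined into a pool of ₹2,772,000.
That pool (₹2,772,000) is divided at the grandchildren's generation into 7 shares of ₹396,000. Dayo, Matthias, Pieter, Flora, Jakob, and Bruno each take ₹396,000. The remaining share for the deceased Jovan (₹396,000) is carried to the next generation.
That pool (₹396,000) is divided at the great-grandchildren's generation equally among Quinn and Hector: ₹198,000 each.

Bruno receives ₹396,000.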